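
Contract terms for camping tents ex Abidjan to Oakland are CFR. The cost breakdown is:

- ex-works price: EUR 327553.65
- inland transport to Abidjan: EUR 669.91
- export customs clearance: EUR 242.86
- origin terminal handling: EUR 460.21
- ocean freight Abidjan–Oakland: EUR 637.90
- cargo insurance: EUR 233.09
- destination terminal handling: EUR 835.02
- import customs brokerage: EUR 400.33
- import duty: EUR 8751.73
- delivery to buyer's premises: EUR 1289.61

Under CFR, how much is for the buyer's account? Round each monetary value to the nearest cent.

Buyer's account: EUR 11509.78

CFR: the seller pays costs through ocean freight to the destination port, but not insurance.
Seller's account: goods 327553.65 + inland to port 669.91 + export clearance 242.86 + origin terminal 460.21 + freight 637.90 = 329564.53
Buyer's account: insurance 233.09 + destination terminal 835.02 + brokerage 400.33 + duty 8751.73 + delivery 1289.61 = 11509.78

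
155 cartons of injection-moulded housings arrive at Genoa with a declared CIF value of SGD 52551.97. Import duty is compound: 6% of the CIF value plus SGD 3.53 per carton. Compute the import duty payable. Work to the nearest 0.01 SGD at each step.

Ad valorem component: 52551.97 × 6% = 3153.12
Specific component: 155 × 3.53 = 547.15
Import duty = 3153.12 + 547.15 = 3700.27

Import duty: SGD 3700.27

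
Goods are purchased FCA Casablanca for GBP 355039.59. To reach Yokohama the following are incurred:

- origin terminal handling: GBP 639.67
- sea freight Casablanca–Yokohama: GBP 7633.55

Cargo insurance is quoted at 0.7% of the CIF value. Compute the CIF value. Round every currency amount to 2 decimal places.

Let C be the CIF value. C = FCA price + pre-shipment costs + freight + 0.7% × C
C − 0.7% × C = 355039.59 + 639.67 + 7633.55
0.993 × C = 363312.81
C = 363312.81 / 0.993 = 365873.93
Insurance premium = 0.7% × 365873.93 = 2561.12

CIF value: GBP 365873.93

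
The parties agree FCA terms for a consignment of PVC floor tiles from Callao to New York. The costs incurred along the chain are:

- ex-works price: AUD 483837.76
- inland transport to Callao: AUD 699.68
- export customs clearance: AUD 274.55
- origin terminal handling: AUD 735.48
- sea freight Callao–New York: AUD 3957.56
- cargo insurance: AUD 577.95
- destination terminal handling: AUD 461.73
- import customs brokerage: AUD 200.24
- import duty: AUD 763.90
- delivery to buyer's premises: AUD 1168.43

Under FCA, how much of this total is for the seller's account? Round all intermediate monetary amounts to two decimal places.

FCA: the seller delivers export-cleared goods to the carrier; the buyer bears costs from that point.
Seller's account: goods 483837.76 + inland to port 699.68 + export clearance 274.55 = 484811.99
Buyer's account: origin terminal 735.48 + freight 3957.56 + insurance 577.95 + destination terminal 461.73 + brokerage 200.24 + duty 763.90 + delivery 1168.43 = 7865.29

Seller's account: AUD 484811.99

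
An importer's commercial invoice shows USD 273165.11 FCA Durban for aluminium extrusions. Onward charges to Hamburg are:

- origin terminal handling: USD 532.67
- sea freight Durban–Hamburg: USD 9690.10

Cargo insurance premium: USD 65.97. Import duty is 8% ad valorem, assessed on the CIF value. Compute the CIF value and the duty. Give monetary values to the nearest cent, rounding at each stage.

CIF value: USD 283453.85; import duty: USD 22676.31

CIF = FCA price + pre-shipment costs + freight + insurance
CIF = 273165.11 + 532.67 + 9690.10 + 65.97 = 283453.85
Import duty = 283453.85 × 8% = 22676.31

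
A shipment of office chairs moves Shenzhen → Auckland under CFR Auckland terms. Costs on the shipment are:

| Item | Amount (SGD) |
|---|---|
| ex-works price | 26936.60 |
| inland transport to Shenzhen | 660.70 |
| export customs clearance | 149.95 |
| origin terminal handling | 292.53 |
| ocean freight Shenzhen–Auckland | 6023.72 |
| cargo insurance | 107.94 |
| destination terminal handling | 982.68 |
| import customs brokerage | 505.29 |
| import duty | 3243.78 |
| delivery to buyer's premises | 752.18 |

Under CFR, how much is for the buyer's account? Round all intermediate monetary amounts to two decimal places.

CFR: the seller pays costs through ocean freight to the destination port, but not insurance.
Seller's account: goods 26936.60 + inland to port 660.70 + export clearance 149.95 + origin terminal 292.53 + freight 6023.72 = 34063.50
Buyer's account: insurance 107.94 + destination terminal 982.68 + brokerage 505.29 + duty 3243.78 + delivery 752.18 = 5591.87

Buyer's account: SGD 5591.87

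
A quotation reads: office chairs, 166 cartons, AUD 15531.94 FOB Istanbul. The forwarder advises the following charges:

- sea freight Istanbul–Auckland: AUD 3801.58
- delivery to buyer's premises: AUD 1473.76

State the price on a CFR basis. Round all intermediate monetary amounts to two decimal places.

Not relevant to the conversion: delivery — on the buyer under both terms; not part of either seller's price.
From FOB to CFR, the seller additionally bears: freight.
CFR price = 15531.94 + 3801.58 = 19333.52

CFR price: AUD 19333.52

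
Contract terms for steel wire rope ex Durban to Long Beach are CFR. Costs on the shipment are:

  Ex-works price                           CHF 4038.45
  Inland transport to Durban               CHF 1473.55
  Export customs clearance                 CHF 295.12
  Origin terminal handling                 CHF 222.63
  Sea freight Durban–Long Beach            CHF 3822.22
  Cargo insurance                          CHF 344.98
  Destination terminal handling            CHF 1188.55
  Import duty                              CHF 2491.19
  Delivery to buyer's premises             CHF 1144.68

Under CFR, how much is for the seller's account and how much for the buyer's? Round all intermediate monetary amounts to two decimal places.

Seller: CHF 9851.97; buyer: CHF 5169.40

CFR: the seller pays costs through ocean freight to the destination port, but not insurance.
Seller's account: goods 4038.45 + inland to port 1473.55 + export clearance 295.12 + origin terminal 222.63 + freight 3822.22 = 9851.97
Buyer's account: insurance 344.98 + destination terminal 1188.55 + duty 2491.19 + delivery 1144.68 = 5169.40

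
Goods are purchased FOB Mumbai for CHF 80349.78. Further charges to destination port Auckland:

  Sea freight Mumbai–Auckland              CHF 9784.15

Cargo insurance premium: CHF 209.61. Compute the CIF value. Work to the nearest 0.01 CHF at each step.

CIF = FOB price + freight + insurance
CIF = 80349.78 + 9784.15 + 209.61 = 90343.54

CIF value: CHF 90343.54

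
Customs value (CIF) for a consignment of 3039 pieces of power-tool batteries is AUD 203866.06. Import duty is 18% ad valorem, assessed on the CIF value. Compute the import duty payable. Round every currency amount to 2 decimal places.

Import duty = 203866.06 × 18% = 36695.89

Import duty: AUD 36695.89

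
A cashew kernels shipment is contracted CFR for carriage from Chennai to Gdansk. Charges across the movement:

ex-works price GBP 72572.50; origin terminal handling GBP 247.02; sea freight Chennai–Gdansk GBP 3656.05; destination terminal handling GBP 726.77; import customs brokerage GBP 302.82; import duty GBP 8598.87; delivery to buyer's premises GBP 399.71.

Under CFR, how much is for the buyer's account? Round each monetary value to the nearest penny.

CFR: the seller pays costs through ocean freight to the destination port, but not insurance.
Seller's account: goods 72572.50 + origin terminal 247.02 + freight 3656.05 = 76475.57
Buyer's account: destination terminal 726.77 + brokerage 302.82 + duty 8598.87 + delivery 399.71 = 10028.17

Buyer's account: GBP 10028.17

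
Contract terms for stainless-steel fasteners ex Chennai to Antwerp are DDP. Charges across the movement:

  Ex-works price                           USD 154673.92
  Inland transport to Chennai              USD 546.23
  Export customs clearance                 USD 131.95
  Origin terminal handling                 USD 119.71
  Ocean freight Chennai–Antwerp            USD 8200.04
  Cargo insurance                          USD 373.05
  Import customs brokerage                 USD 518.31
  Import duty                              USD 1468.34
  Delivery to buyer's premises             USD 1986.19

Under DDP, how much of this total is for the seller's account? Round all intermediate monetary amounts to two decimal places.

DDP: the seller bears all costs including import duty.
Seller's account: goods 154673.92 + inland to port 546.23 + export clearance 131.95 + origin terminal 119.71 + freight 8200.04 + insurance 373.05 + brokerage 518.31 + duty 1468.34 + delivery 1986.19 = 168017.74
Buyer's account: 0.00

Seller's account: USD 168017.74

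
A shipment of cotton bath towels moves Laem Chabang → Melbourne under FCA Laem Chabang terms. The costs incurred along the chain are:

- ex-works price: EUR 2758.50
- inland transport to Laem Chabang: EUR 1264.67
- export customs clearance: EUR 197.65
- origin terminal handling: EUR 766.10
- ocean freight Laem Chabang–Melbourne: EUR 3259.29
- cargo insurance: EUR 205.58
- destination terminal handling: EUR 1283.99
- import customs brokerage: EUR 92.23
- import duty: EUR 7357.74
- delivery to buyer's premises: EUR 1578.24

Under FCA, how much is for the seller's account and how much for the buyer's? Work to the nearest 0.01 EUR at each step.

Seller: EUR 4220.82; buyer: EUR 14543.17

FCA: the seller delivers export-cleared goods to the carrier; the buyer bears costs from that point.
Seller's account: goods 2758.50 + inland to port 1264.67 + export clearance 197.65 = 4220.82
Buyer's account: origin terminal 766.10 + freight 3259.29 + insurance 205.58 + destination terminal 1283.99 + brokerage 92.23 + duty 7357.74 + delivery 1578.24 = 14543.17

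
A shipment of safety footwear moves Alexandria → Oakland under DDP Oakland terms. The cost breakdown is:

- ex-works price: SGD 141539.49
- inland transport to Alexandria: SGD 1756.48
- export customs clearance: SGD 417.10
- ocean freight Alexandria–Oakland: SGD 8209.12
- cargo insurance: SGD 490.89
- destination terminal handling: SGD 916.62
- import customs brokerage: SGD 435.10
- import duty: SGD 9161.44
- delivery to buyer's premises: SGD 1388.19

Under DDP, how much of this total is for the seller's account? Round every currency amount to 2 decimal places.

DDP: the seller bears all costs including import duty.
Seller's account: goods 141539.49 + inland to port 1756.48 + export clearance 417.10 + freight 8209.12 + insurance 490.89 + destination terminal 916.62 + brokerage 435.10 + duty 9161.44 + delivery 1388.19 = 164314.43
Buyer's account: 0.00

Seller's account: SGD 164314.43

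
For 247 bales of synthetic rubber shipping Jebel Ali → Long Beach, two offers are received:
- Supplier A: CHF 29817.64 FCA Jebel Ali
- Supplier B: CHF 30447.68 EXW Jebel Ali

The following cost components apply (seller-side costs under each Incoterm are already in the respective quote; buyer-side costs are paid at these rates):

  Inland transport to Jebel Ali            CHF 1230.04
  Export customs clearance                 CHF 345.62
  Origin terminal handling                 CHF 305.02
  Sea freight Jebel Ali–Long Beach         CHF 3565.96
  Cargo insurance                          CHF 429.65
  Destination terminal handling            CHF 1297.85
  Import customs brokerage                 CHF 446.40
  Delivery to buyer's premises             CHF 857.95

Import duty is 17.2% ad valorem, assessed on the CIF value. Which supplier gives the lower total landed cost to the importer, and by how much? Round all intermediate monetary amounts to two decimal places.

Supplier A (FCA):
CIF value = FCA price + origin terminal + freight + insurance = 29817.64 + 305.02 + 3565.96 + 429.65 = 34118.27
Import duty = 34118.27 × 17.2% = 5868.34
Buyer bears (A): 305.02 + 3565.96 + 429.65 + 1297.85 + 446.40 + 857.95 = 6902.83
Landed cost (A) = invoice 29817.64 + 6902.83 + duty 5868.34 = 42588.81
Supplier B (EXW):
CIF value = EXW price + inland to port + export clearance + origin terminal + freight + insurance = 30447.68 + 1230.04 + 345.62 + 305.02 + 3565.96 + 429.65 = 36323.97
Import duty = 36323.97 × 17.2% = 6247.72
Buyer bears (B): 1230.04 + 345.62 + 305.02 + 3565.96 + 429.65 + 1297.85 + 446.40 + 857.95 = 8478.49
Landed cost (B) = invoice 30447.68 + 8478.49 + duty 6247.72 = 45173.89
Difference = |42588.81 − 45173.89| = 2585.08

Supplier A is cheaper by CHF 2585.08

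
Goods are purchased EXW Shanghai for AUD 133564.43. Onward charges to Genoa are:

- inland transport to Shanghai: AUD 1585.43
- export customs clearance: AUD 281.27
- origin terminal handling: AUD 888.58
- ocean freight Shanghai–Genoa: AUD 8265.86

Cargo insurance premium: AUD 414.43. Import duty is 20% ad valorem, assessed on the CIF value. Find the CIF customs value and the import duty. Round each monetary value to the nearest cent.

CIF = EXW price + pre-shipment costs + freight + insurance
CIF = 133564.43 + 1585.43 + 281.27 + 888.58 + 8265.86 + 414.43 = 145000.00
Import duty = 145000.00 × 20% = 29000.00

CIF value: AUD 145000.00; import duty: AUD 29000.00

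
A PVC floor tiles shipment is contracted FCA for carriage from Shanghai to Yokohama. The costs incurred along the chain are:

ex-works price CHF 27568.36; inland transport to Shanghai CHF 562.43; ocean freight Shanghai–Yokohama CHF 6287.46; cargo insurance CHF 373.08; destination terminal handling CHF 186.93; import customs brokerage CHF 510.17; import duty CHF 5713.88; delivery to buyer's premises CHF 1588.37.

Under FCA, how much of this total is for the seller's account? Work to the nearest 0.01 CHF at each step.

FCA: the seller delivers export-cleared goods to the carrier; the buyer bears costs from that point.
Seller's account: goods 27568.36 + inland to port 562.43 = 28130.79
Buyer's account: freight 6287.46 + insurance 373.08 + destination terminal 186.93 + brokerage 510.17 + duty 5713.88 + delivery 1588.37 = 14659.89

Seller's account: CHF 28130.79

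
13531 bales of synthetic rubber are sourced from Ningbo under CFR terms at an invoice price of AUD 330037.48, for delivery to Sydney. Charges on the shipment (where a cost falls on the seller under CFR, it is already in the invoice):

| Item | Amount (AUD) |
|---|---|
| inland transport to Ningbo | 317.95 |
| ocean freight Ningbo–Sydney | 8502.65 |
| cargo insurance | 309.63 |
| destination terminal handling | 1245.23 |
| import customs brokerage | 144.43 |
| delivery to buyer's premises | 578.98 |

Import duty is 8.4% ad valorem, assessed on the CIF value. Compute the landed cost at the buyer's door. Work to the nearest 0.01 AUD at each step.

CFR: the seller pays costs through ocean freight to the destination port, but not insurance.
Already in the invoice (seller's account under CFR): inland to port, freight — exclude.
CIF value = CFR price + insurance = 330037.48 + 309.63 = 330347.11
Import duty = 330347.11 × 8.4% = 27749.16
Buyer bears: insurance 309.63 + destination terminal 1245.23 + brokerage 144.43 + delivery 578.98 + duty 27749.16 = 30027.43
Landed cost = invoice 330037.48 + 30027.43 = 360064.91

Total landed cost: AUD 360064.91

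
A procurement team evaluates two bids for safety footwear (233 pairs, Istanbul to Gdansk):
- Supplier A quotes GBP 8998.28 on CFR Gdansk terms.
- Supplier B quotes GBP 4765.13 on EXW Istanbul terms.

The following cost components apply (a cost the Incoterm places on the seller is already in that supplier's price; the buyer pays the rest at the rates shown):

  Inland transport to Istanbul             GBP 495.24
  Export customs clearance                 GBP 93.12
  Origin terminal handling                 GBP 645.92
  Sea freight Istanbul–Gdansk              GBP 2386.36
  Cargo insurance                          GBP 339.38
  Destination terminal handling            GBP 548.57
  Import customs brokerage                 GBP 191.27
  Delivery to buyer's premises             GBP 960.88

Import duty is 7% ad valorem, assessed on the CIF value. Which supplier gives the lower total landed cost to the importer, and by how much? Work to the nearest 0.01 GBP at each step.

Supplier A (CFR):
CIF value = CFR price + insurance = 8998.28 + 339.38 = 9337.66
Import duty = 9337.66 × 7% = 653.64
Buyer bears (A): 339.38 + 548.57 + 191.27 + 960.88 = 2040.10
Landed cost (A) = invoice 8998.28 + 2040.10 + duty 653.64 = 11692.02
Supplier B (EXW):
CIF value = EXW price + inland to port + export clearance + origin terminal + freight + insurance = 4765.13 + 495.24 + 93.12 + 645.92 + 2386.36 + 339.38 = 8725.15
Import duty = 8725.15 × 7% = 610.76
Buyer bears (B): 495.24 + 93.12 + 645.92 + 2386.36 + 339.38 + 548.57 + 191.27 + 960.88 = 5660.74
Landed cost (B) = invoice 4765.13 + 5660.74 + duty 610.76 = 11036.63
Difference = |11692.02 − 11036.63| = 655.39

Supplier B is cheaper by GBP 655.39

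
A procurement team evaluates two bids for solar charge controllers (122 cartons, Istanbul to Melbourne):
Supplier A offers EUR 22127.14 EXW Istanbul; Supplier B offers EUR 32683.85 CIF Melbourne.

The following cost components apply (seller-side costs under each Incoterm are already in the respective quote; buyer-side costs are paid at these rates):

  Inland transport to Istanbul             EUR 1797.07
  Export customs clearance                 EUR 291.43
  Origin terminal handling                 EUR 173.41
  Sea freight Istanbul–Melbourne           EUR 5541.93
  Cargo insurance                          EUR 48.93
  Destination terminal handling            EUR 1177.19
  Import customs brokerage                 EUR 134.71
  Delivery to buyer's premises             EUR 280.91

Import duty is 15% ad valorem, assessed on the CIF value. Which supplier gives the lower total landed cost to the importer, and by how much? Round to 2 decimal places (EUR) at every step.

Supplier A is cheaper by EUR 3109.53

Supplier A (EXW):
CIF value = EXW price + inland to port + export clearance + origin terminal + freight + insurance = 22127.14 + 1797.07 + 291.43 + 173.41 + 5541.93 + 48.93 = 29979.91
Import duty = 29979.91 × 15% = 4496.99
Buyer bears (A): 1797.07 + 291.43 + 173.41 + 5541.93 + 48.93 + 1177.19 + 134.71 + 280.91 = 9445.58
Landed cost (A) = invoice 22127.14 + 9445.58 + duty 4496.99 = 36069.71
Supplier B (CIF):
The CIF price already equals the CIF value: 32683.85
Import duty = 32683.85 × 15% = 4902.58
Buyer bears (B): 1177.19 + 134.71 + 280.91 = 1592.81
Landed cost (B) = invoice 32683.85 + 1592.81 + duty 4902.58 = 39179.24
Difference = |36069.71 − 39179.24| = 3109.53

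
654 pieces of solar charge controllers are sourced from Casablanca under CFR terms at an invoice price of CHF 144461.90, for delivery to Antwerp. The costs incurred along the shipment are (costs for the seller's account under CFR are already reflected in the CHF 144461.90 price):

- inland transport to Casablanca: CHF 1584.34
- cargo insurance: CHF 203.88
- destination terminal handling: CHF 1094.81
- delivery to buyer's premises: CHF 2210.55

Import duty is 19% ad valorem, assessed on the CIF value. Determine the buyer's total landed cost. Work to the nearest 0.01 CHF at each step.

CFR: the seller pays costs through ocean freight to the destination port, but not insurance.
Already in the invoice (seller's account under CFR): inland to port — exclude.
CIF value = CFR price + insurance = 144461.90 + 203.88 = 144665.78
Import duty = 144665.78 × 19% = 27486.50
Buyer bears: insurance 203.88 + destination terminal 1094.81 + delivery 2210.55 + duty 27486.50 = 30995.74
Landed cost = invoice 144461.90 + 30995.74 = 175457.64

Total landed cost: CHF 175457.64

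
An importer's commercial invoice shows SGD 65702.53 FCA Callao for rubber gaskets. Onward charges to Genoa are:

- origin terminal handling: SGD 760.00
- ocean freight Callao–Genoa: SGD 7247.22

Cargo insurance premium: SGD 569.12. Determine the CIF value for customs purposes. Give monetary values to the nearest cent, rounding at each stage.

CIF value: SGD 74278.87

CIF = FCA price + pre-shipment costs + freight + insurance
CIF = 65702.53 + 760.00 + 7247.22 + 569.12 = 74278.87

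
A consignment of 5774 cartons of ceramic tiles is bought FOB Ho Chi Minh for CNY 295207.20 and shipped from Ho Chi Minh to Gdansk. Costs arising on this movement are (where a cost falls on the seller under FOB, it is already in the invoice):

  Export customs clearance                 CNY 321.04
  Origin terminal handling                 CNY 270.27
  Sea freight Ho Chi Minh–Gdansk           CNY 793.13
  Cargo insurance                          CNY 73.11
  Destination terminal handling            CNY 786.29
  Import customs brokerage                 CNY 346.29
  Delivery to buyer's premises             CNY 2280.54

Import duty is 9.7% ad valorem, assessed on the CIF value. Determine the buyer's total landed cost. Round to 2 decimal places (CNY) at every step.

Total landed cost: CNY 328205.68

FOB: the seller bears costs until goods are on board at the origin port; the buyer bears freight, insurance and all costs thereafter.
Already in the invoice (seller's account under FOB): export clearance, origin terminal — exclude.
CIF value = FOB price + freight + insurance = 295207.20 + 793.13 + 73.11 = 296073.44
Import duty = 296073.44 × 9.7% = 28719.12
Buyer bears: freight 793.13 + insurance 73.11 + destination terminal 786.29 + brokerage 346.29 + delivery 2280.54 + duty 28719.12 = 32998.48
Landed cost = invoice 295207.20 + 32998.48 = 328205.68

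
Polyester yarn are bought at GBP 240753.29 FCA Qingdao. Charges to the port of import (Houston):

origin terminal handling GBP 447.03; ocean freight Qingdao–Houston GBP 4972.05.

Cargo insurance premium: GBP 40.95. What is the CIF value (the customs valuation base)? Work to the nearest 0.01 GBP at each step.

CIF value: GBP 246213.32

CIF = FCA price + pre-shipment costs + freight + insurance
CIF = 240753.29 + 447.03 + 4972.05 + 40.95 = 246213.32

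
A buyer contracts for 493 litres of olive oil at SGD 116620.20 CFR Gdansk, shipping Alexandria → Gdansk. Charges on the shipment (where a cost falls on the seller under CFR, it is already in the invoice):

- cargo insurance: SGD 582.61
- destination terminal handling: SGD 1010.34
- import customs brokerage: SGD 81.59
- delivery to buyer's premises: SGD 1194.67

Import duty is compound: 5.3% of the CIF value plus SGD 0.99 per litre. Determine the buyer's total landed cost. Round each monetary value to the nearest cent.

CFR: the seller pays costs through ocean freight to the destination port, but not insurance.
CIF value = CFR price + insurance = 116620.20 + 582.61 = 117202.81
Ad valorem component: 117202.81 × 5.3% = 6211.75
Specific component: 493 × 0.99 = 488.07
Import duty = 6211.75 + 488.07 = 6699.82
Buyer bears: insurance 582.61 + destination terminal 1010.34 + brokerage 81.59 + delivery 1194.67 + duty 6699.82 = 9569.03
Landed cost = invoice 116620.20 + 9569.03 = 126189.23

Total landed cost: SGD 126189.23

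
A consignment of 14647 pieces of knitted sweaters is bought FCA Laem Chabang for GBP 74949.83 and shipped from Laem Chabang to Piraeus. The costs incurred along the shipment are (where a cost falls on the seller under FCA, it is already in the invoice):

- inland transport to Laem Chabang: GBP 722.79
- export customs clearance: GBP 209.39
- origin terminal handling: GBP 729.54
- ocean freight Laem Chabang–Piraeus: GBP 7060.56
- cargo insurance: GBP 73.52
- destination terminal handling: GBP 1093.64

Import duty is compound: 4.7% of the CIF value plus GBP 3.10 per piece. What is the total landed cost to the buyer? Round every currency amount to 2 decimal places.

FCA: the seller delivers export-cleared goods to the carrier; the buyer bears costs from that point.
Already in the invoice (seller's account under FCA): inland to port, export clearance — exclude.
CIF value = FCA price + origin terminal + freight + insurance = 74949.83 + 729.54 + 7060.56 + 73.52 = 82813.45
Ad valorem component: 82813.45 × 4.7% = 3892.23
Specific component: 14647 × 3.10 = 45405.70
Import duty = 3892.23 + 45405.70 = 49297.93
Buyer bears: origin terminal 729.54 + freight 7060.56 + insurance 73.52 + destination terminal 1093.64 + duty 49297.93 = 58255.19
Landed cost = invoice 74949.83 + 58255.19 = 133205.02

Total landed cost: GBP 133205.02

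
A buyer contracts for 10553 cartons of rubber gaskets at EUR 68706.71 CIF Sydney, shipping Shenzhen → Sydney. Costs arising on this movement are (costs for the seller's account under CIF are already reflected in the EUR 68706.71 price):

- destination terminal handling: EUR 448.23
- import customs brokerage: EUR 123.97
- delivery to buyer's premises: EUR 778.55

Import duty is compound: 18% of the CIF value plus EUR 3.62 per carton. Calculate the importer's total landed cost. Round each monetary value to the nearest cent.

CIF: the seller pays costs through ocean freight and marine insurance to the destination port.
The CIF price already equals the CIF value: 68706.71
Ad valorem component: 68706.71 × 18% = 12367.21
Specific component: 10553 × 3.62 = 38201.86
Import duty = 12367.21 + 38201.86 = 50569.07
Buyer bears: destination terminal 448.23 + brokerage 123.97 + delivery 778.55 + duty 50569.07 = 51919.82
Landed cost = invoice 68706.71 + 51919.82 = 120626.53

Total landed cost: EUR 120626.53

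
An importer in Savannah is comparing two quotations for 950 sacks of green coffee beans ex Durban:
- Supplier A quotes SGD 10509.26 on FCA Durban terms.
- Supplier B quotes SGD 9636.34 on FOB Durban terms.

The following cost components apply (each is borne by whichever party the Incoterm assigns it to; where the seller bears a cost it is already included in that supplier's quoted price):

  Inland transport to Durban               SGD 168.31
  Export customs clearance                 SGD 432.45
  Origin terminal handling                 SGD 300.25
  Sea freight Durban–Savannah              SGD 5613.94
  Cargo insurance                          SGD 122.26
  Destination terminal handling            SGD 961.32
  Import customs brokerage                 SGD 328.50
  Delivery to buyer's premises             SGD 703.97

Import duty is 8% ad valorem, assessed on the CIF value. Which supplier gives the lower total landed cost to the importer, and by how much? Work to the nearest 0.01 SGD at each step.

Supplier B is cheaper by SGD 1267.03

Supplier A (FCA):
CIF value = FCA price + origin terminal + freight + insurance = 10509.26 + 300.25 + 5613.94 + 122.26 = 16545.71
Import duty = 16545.71 × 8% = 1323.66
Buyer bears (A): 300.25 + 5613.94 + 122.26 + 961.32 + 328.50 + 703.97 = 8030.24
Landed cost (A) = invoice 10509.26 + 8030.24 + duty 1323.66 = 19863.16
Supplier B (FOB):
CIF value = FOB price + freight + insurance = 9636.34 + 5613.94 + 122.26 = 15372.54
Import duty = 15372.54 × 8% = 1229.80
Buyer bears (B): 5613.94 + 122.26 + 961.32 + 328.50 + 703.97 = 7729.99
Landed cost (B) = invoice 9636.34 + 7729.99 + duty 1229.80 = 18596.13
Difference = |19863.16 − 18596.13| = 1267.03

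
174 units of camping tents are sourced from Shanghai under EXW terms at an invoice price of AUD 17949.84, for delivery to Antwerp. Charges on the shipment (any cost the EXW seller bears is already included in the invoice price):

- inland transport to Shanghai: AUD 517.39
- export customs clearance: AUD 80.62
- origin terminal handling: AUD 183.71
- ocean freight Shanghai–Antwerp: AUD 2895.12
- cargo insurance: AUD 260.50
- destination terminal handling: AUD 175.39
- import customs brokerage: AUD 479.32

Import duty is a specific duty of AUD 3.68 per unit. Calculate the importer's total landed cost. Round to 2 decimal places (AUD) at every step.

Total landed cost: AUD 23182.21

EXW: the seller makes goods available at their premises; the buyer bears all onward costs.
CIF value = EXW price + inland to port + export clearance + origin terminal + freight + insurance = 17949.84 + 517.39 + 80.62 + 183.71 + 2895.12 + 260.50 = 21887.18
Import duty = 174 × 3.68 = 640.32
Buyer bears: inland to port 517.39 + export clearance 80.62 + origin terminal 183.71 + freight 2895.12 + insurance 260.50 + destination terminal 175.39 + brokerage 479.32 + duty 640.32 = 5232.37
Landed cost = invoice 17949.84 + 5232.37 = 23182.21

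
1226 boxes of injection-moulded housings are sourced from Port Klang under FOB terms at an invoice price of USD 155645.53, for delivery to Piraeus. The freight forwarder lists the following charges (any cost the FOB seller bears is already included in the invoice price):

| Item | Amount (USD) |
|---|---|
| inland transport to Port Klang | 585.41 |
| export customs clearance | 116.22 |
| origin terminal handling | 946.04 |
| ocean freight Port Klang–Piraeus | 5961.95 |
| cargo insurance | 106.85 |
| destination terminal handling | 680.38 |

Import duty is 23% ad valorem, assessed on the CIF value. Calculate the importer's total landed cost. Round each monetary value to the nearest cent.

Total landed cost: USD 199589.01

FOB: the seller bears costs until goods are on board at the origin port; the buyer bears freight, insurance and all costs thereafter.
Already in the invoice (seller's account under FOB): inland to port, export clearance, origin terminal — exclude.
CIF value = FOB price + freight + insurance = 155645.53 + 5961.95 + 106.85 = 161714.33
Import duty = 161714.33 × 23% = 37194.30
Buyer bears: freight 5961.95 + insurance 106.85 + destination terminal 680.38 + duty 37194.30 = 43943.48
Landed cost = invoice 155645.53 + 43943.48 = 199589.01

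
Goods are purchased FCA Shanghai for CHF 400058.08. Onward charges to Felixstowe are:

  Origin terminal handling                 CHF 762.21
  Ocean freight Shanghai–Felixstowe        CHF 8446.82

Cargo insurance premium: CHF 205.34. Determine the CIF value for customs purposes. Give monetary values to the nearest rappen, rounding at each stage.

CIF = FCA price + pre-shipment costs + freight + insurance
CIF = 400058.08 + 762.21 + 8446.82 + 205.34 = 409472.45

CIF value: CHF 409472.45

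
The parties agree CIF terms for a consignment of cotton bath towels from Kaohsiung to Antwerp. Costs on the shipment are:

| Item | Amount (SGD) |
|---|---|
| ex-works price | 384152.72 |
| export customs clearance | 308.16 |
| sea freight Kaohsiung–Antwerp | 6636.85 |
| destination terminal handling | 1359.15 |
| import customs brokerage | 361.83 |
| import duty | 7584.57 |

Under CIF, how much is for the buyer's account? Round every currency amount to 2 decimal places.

CIF: the seller pays costs through ocean freight and marine insurance to the destination port.
Seller's account: goods 384152.72 + export clearance 308.16 + freight 6636.85 = 391097.73
Buyer's account: destination terminal 1359.15 + brokerage 361.83 + duty 7584.57 = 9305.55

Buyer's account: SGD 9305.55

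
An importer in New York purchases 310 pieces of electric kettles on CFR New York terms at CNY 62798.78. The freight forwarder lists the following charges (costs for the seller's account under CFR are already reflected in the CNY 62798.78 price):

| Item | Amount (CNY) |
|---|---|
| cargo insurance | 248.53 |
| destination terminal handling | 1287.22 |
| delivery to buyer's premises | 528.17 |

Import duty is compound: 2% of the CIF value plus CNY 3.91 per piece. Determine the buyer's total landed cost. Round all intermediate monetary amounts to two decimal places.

Total landed cost: CNY 67335.75

CFR: the seller pays costs through ocean freight to the destination port, but not insurance.
CIF value = CFR price + insurance = 62798.78 + 248.53 = 63047.31
Ad valorem component: 63047.31 × 2% = 1260.95
Specific component: 310 × 3.91 = 1212.10
Import duty = 1260.95 + 1212.10 = 2473.05
Buyer bears: insurance 248.53 + destination terminal 1287.22 + delivery 528.17 + duty 2473.05 = 4536.97
Landed cost = invoice 62798.78 + 4536.97 = 67335.75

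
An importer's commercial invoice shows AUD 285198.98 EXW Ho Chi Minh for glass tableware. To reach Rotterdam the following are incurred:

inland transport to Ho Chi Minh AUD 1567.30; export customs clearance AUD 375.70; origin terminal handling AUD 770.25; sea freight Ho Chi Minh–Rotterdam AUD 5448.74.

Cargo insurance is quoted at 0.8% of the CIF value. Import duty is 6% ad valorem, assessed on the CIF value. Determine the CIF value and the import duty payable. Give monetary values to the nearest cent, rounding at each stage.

Let C be the CIF value. C = EXW price + pre-shipment costs + freight + 0.8% × C
C − 0.8% × C = 285198.98 + 1567.30 + 375.70 + 770.25 + 5448.74
0.992 × C = 293360.97
C = 293360.97 / 0.992 = 295726.78
Insurance premium = 0.8% × 295726.78 = 2365.81
Import duty = 295726.78 × 6% = 17743.61

CIF value: AUD 295726.78; import duty: AUD 17743.61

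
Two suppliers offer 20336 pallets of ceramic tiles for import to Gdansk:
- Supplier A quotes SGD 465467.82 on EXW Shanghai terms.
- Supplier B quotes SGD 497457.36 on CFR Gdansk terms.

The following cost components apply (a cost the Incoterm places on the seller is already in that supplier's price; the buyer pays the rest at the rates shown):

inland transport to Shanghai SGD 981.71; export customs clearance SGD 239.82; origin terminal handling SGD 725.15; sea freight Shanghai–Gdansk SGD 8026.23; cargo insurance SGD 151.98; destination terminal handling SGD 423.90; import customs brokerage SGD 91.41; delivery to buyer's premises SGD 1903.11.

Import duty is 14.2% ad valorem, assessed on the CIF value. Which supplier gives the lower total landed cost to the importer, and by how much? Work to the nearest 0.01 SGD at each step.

Supplier A (EXW):
CIF value = EXW price + inland to port + export clearance + origin terminal + freight + insurance = 465467.82 + 981.71 + 239.82 + 725.15 + 8026.23 + 151.98 = 475592.71
Import duty = 475592.71 × 14.2% = 67534.16
Buyer bears (A): 981.71 + 239.82 + 725.15 + 8026.23 + 151.98 + 423.90 + 91.41 + 1903.11 = 12543.31
Landed cost (A) = invoice 465467.82 + 12543.31 + duty 67534.16 = 545545.29
Supplier B (CFR):
CIF value = CFR price + insurance = 497457.36 + 151.98 = 497609.34
Import duty = 497609.34 × 14.2% = 70660.53
Buyer bears (B): 151.98 + 423.90 + 91.41 + 1903.11 = 2570.40
Landed cost (B) = invoice 497457.36 + 2570.40 + duty 70660.53 = 570688.29
Difference = |545545.29 − 570688.29| = 25143.00

Supplier A is cheaper by SGD 25143.00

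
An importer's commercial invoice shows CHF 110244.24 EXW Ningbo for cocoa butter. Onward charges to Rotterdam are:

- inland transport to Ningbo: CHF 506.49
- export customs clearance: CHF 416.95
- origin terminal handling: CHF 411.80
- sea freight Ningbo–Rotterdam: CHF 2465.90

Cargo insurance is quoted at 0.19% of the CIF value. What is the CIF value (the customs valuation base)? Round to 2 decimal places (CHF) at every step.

Let C be the CIF value. C = EXW price + pre-shipment costs + freight + 0.19% × C
C − 0.19% × C = 110244.24 + 506.49 + 416.95 + 411.80 + 2465.90
0.9981 × C = 114045.38
C = 114045.38 / 0.9981 = 114262.48
Insurance premium = 0.19% × 114262.48 = 217.10

CIF value: CHF 114262.48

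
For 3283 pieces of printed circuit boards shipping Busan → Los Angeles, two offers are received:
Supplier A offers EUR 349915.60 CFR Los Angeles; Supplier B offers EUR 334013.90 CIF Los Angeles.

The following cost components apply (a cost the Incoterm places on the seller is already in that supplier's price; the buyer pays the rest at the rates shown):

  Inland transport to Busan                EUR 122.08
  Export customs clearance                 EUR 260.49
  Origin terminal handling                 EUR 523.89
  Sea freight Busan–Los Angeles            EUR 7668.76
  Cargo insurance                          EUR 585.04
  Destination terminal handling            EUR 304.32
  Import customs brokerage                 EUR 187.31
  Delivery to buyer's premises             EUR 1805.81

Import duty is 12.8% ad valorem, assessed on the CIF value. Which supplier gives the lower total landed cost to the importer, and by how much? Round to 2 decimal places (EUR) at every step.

Supplier A (CFR):
CIF value = CFR price + insurance = 349915.60 + 585.04 = 350500.64
Import duty = 350500.64 × 12.8% = 44864.08
Buyer bears (A): 585.04 + 304.32 + 187.31 + 1805.81 = 2882.48
Landed cost (A) = invoice 349915.60 + 2882.48 + duty 44864.08 = 397662.16
Supplier B (CIF):
The CIF price already equals the CIF value: 334013.90
Import duty = 334013.90 × 12.8% = 42753.78
Buyer bears (B): 304.32 + 187.31 + 1805.81 = 2297.44
Landed cost (B) = invoice 334013.90 + 2297.44 + duty 42753.78 = 379065.12
Difference = |397662.16 − 379065.12| = 18597.04

Supplier B is cheaper by EUR 18597.04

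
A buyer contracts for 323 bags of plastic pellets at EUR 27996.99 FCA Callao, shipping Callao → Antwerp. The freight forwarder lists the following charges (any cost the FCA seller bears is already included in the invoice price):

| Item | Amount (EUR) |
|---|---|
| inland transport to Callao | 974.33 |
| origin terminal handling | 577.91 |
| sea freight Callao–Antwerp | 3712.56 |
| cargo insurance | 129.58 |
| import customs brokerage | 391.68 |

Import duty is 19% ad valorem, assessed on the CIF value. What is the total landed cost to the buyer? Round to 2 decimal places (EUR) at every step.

Total landed cost: EUR 38967.96

FCA: the seller delivers export-cleared goods to the carrier; the buyer bears costs from that point.
Already in the invoice (seller's account under FCA): inland to port — exclude.
CIF value = FCA price + origin terminal + freight + insurance = 27996.99 + 577.91 + 3712.56 + 129.58 = 32417.04
Import duty = 32417.04 × 19% = 6159.24
Buyer bears: origin terminal 577.91 + freight 3712.56 + insurance 129.58 + brokerage 391.68 + duty 6159.24 = 10970.97
Landed cost = invoice 27996.99 + 10970.97 = 38967.96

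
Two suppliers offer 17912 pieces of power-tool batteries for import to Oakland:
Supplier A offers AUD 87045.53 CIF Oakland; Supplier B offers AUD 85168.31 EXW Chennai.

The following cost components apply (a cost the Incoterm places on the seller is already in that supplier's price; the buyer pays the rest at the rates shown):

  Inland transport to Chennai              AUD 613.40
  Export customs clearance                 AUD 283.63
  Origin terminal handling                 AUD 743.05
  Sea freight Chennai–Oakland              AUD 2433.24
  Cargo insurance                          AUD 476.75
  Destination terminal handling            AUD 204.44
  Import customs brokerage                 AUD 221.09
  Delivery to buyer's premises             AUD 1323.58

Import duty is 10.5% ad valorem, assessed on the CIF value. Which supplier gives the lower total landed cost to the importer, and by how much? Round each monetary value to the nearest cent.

Supplier A (CIF):
The CIF price already equals the CIF value: 87045.53
Import duty = 87045.53 × 10.5% = 9139.78
Buyer bears (A): 204.44 + 221.09 + 1323.58 = 1749.11
Landed cost (A) = invoice 87045.53 + 1749.11 + duty 9139.78 = 97934.42
Supplier B (EXW):
CIF value = EXW price + inland to port + export clearance + origin terminal + freight + insurance = 85168.31 + 613.40 + 283.63 + 743.05 + 2433.24 + 476.75 = 89718.38
Import duty = 89718.38 × 10.5% = 9420.43
Buyer bears (B): 613.40 + 283.63 + 743.05 + 2433.24 + 476.75 + 204.44 + 221.09 + 1323.58 = 6299.18
Landed cost (B) = invoice 85168.31 + 6299.18 + duty 9420.43 = 100887.92
Difference = |97934.42 − 100887.92| = 2953.50

Supplier A is cheaper by AUD 2953.50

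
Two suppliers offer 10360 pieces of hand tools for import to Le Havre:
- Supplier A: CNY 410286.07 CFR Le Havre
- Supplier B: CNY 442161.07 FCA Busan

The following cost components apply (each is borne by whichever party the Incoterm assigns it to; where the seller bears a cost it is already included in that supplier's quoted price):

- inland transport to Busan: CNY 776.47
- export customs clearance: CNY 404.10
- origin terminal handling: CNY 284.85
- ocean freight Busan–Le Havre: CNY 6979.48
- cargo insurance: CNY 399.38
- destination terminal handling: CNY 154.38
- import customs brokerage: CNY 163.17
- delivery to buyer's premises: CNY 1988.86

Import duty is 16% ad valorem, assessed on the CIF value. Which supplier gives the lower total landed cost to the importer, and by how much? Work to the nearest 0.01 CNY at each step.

Supplier A (CFR):
CIF value = CFR price + insurance = 410286.07 + 399.38 = 410685.45
Import duty = 410685.45 × 16% = 65709.67
Buyer bears (A): 399.38 + 154.38 + 163.17 + 1988.86 = 2705.79
Landed cost (A) = invoice 410286.07 + 2705.79 + duty 65709.67 = 478701.53
Supplier B (FCA):
CIF value = FCA price + origin terminal + freight + insurance = 442161.07 + 284.85 + 6979.48 + 399.38 = 449824.78
Import duty = 449824.78 × 16% = 71971.96
Buyer bears (B): 284.85 + 6979.48 + 399.38 + 154.38 + 163.17 + 1988.86 = 9970.12
Landed cost (B) = invoice 442161.07 + 9970.12 + duty 71971.96 = 524103.15
Difference = |478701.53 − 524103.15| = 45401.62

Supplier A is cheaper by CNY 45401.62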